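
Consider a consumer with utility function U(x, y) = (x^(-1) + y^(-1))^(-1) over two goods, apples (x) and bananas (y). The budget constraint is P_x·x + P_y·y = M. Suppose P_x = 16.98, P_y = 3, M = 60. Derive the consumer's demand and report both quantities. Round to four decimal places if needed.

x* = 2.4878, y* = 5.9188

MU_x ∝ x^(-2), MU_y ∝ y^(-2), so MRS = (y/x)^(2) = P_x/P_y.
Solve for the ratio: y/x = [P_x/P_y]^(0.5).
With the ratio pinned down, the budget gives x* = M/(P_x + P_y·(y/x)) and y* = (y/x)·x*.
Numerically y/x = 2.379075, so x* = 60/(16.98 + 3·2.379075) = 2.4878 and y* = 2.379075·2.4878 = 5.9188.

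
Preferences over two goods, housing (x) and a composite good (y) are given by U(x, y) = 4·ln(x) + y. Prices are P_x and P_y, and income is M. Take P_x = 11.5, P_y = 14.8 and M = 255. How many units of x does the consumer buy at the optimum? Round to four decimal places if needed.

x* = 5.1478

Set MRS = P_x/P_y: (4/x)/1 = P_x/P_y.
So x*(P_x,P_y) = 4·P_y/P_x, independent of income; and y* = (M − 4·P_y)/P_y.
At the given prices: x* = 4·14.8/11.5 = 5.1478.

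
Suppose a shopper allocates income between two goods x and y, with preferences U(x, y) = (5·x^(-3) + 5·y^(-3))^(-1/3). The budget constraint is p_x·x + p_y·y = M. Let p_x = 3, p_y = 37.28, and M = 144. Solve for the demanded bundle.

x* = 6.3004, y* = 3.3557

From the CES first-order condition, (y/x)^(4) = p_x/p_y.
Hence y/x = (p_x/p_y)^(1/(4)), i.e. raised to the 0.25 power.
Substitute y = (y/x)·x into the budget: x* = M/(p_x + p_y·(y/x)).
Numerically y/x = 0.532612, so x* = 144/(3 + 37.28·0.532612) = 6.3004 and y* = 0.532612·6.3004 = 3.3557.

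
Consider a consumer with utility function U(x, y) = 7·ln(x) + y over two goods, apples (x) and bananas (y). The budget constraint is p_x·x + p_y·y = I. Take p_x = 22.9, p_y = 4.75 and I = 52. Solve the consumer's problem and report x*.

x* = 1.452

MU_x = 7/x, MU_y = 1. Tangency: 7/x = p_x/p_y.
So x*(p_x,p_y) = 7·p_y/p_x, independent of income; and y* = (I − 7·p_y)/p_y.
At the given prices: x* = 7·4.75/22.9 = 1.452.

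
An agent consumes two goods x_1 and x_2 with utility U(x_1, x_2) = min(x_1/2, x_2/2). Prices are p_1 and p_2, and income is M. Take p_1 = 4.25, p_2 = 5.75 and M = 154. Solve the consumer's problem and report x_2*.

Leontief preferences: the optimum is at the kink where x_1/2 = x_2/2, i.e. x_2 = x_1.
Budget: p_1·x_1 + p_2·x_1 = M, so (2·p_1 + 2·p_2)·x_1 = 2·M.
Demand: x_1*(p_1,p_2,M) = 2·M/(2·p_1 + 2·p_2), x_2* = 2·M/(2·p_1 + 2·p_2).
Here 2·4.25 + 2·5.75 = 20, giving x_2* = 15.4.

x_2* = 15.4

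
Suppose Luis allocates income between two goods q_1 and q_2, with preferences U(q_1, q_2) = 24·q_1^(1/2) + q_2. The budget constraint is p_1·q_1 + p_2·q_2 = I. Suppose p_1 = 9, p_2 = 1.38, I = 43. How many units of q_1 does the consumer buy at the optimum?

Plugging in: q_1* = (12·1.38/9)² = 3.3856.

q_1* = 3.3856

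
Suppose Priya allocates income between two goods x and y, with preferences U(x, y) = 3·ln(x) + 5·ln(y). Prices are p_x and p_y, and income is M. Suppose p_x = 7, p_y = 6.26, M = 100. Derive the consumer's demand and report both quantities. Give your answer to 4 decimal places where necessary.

Demand: x*(p_x,p_y,M) = 0.375·M/p_x and y* = 0.625·M/p_y.
At p_x=7, p_y=6.26, M=100: x* = 0.375·100/7 = 5.3571, y* = 9.984.

x* = 5.3571, y* = 9.984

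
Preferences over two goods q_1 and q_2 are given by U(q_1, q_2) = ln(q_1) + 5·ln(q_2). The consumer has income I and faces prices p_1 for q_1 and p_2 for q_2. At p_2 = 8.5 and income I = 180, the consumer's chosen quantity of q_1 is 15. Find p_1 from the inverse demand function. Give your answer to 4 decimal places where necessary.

p_1 = 2

The MRS is (1/5)·q_2/q_1. Set MRS = p_1/p_2.
Rearranging, p_2·q_2 = 5·p_1·q_1. Substituting into the budget gives p_1·q_1·(1 + 5) = I.
Demand: q_1*(p_1,p_2,I) = 1/6·I/p_1 and q_2* = 5/6·I/p_2.
Set q_1* = 15 in the demand function and solve for p_1: p_1 = 2.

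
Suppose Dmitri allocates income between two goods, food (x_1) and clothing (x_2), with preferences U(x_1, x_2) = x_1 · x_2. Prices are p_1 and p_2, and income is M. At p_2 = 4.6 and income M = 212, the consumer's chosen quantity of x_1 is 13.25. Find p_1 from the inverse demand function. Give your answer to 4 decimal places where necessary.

The MRS is x_2/x_1. Set MRS = p_1/p_2.
So p_2·x_2 = p_1·x_1; combined with the budget, a share 0.5 of income goes to x_1.
Demand: x_1*(p_1,p_2,M) = 0.5·M/p_1 and x_2* = 0.5·M/p_2.
Set x_1* = 13.25 in the demand function and solve for p_1: p_1 = 8.

p_1 = 8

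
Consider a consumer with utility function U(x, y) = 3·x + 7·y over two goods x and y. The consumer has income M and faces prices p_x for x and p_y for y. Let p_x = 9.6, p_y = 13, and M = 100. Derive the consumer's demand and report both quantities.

Linear utility — the consumer picks whichever good has higher MU/price: 3/9.6 = 0.3125 vs 7/13 = 0.5385.
y gives more utility per dollar, so spend all income on y: y* = M/p_y, x* = 0.
Numerically: x* = 0, y* = 7.6923.

x* = 0, y* = 7.6923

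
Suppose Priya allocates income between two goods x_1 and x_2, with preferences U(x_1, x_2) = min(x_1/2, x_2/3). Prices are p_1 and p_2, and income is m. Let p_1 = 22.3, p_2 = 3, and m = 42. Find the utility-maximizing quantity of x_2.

With perfect complements, no substitution: consume in ratio x_1:x_2 = 2:3.
Budget: p_1·x_1 + p_2·(3/2)·x_1 = m, so (2·p_1 + 3·p_2)·x_1 = 2·m.
Demand: x_1*(p_1,p_2,m) = 2·m/(2·p_1 + 3·p_2), x_2* = 3·m/(2·p_1 + 3·p_2).
Here 2·22.3 + 3·3 = 53.6, giving x_2* = 2.3507.

x_2* = 2.3507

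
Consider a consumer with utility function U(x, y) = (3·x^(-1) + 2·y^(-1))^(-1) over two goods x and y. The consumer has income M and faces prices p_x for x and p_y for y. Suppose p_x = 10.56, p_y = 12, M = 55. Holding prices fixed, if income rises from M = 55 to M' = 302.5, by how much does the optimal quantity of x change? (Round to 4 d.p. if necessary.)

MRS = MU_x/MU_y = (3/2)·(y/x)^(2). Set equal to p_x/p_y.
Hence y/x = ((2/3)·p_x/p_y)^(1/(2)), i.e. raised to the 0.5 power.
Substitute y = (y/x)·x into the budget: x* = M/(p_x + p_y·(y/x)).
Numerically y/x = 0.765942, so x* = 55/(10.56 + 12·0.765942) = 2.7846.
At M' = 302.5: x* = 15.3154. Change: 15.3154 − 2.7846 = 12.5308.

Δx* = 12.5308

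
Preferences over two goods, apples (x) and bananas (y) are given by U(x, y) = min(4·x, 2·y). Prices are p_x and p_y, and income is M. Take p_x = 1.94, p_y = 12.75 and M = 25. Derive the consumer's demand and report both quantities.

x* = 0.9111, y* = 1.8222

Leontief preferences: the optimum is at the kink where x/2 = y/4, i.e. y = 2·x.
Budget: p_x·x + p_y·2·x = M, so (2·p_x + 4·p_y)·x = 2·M.
Demand: x*(p_x,p_y,M) = 2·M/(2·p_x + 4·p_y), y* = 4·M/(2·p_x + 4·p_y).
Here 2·1.94 + 4·12.75 = 54.88, giving x* = 0.9111 and y* = 1.8222.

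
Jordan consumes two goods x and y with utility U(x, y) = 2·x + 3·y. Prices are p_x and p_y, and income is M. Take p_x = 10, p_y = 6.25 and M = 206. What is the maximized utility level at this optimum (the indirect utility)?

Perfect substitutes: compare marginal utility per dollar. 2/p_x vs 3/p_y → 0.2 vs 0.48.
y gives more utility per dollar, so spend all income on y: y* = M/p_y, x* = 0.
Numerically: x* = 0, y* = 32.96.
Utility at the optimum: U(0, 32.96) = 98.88.

V = 98.88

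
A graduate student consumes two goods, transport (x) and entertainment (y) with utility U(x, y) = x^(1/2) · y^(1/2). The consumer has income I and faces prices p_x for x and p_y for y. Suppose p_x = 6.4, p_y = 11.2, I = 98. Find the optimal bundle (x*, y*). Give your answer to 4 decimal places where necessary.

x* = 7.6562, y* = 4.375

Tangency: MRS = y/x = p_x/p_y.
Rearranging, p_y·y = p_x·x. Substituting into the budget gives p_x·x·(1 + 1) = I.
Demand: x*(p_x,p_y,I) = 0.5·I/p_x and y* = 0.5·I/p_y.
At p_x=6.4, p_y=11.2, I=98: x* = 0.5·98/6.4 = 7.6562, y* = 4.375.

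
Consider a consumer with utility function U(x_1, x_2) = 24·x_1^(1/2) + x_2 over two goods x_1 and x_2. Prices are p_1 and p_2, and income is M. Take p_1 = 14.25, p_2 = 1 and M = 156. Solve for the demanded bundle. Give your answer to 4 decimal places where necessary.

Set MRS = p_1/p_2: 12·x_1^(−1/2) = p_1/p_2.
Thus x_1* = (12·p_2/p_1)² — independent of M — with the rest of income spent on x_2.
Plugging in: x_1* = (12·1/14.25)² = 0.7091, x_2* = 145.8947.

x_1* = 0.7091, x_2* = 145.8947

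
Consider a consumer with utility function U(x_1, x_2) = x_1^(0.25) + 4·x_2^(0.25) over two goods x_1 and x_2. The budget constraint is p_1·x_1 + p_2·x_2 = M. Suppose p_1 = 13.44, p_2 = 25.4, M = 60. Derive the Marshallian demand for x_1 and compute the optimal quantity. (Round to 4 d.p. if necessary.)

x_1* = 0.7276

MRS = MU_x_1/MU_x_2 = (1/4)·(x_2/x_1)^(0.75). Set equal to p_1/p_2.
Solve for the ratio: x_2/x_1 = [4·p_1/p_2]^(4/3).
With the ratio pinned down, the budget gives x_1* = M/(p_1 + p_2·(x_2/x_1)) and x_2* = (x_2/x_1)·x_1*.
Numerically x_2/x_1 = 2.717486, so x_1* = 60/(13.44 + 25.4·2.717486) = 0.7276.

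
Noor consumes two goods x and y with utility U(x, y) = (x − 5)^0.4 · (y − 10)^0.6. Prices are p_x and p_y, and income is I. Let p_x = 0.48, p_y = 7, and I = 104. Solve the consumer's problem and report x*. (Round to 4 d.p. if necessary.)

x* = 31.3333

This is Cobb-Douglas in (x−5, y−10): tangency gives 0.4·p_y·(y−10) = 0.6·p_x·(x−5).
Substituting into the budget: x* = 5 + 0.4·(I − 5·p_x − 10·p_y)/p_x, and y* = 10 + 0.6·(…)/p_y.
Discretionary income = 104 − 5·0.48 − 10·7 = 31.6; x* = 5 + 0.4·31.6/0.48 = 31.3333.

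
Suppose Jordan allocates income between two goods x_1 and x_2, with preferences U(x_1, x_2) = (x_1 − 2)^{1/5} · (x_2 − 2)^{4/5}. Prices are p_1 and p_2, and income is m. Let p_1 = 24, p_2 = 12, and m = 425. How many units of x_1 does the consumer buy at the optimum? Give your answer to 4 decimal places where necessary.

x_1* = 4.9417

Discretionary income = 425 − 2·24 − 2·12 = 353; x_1* = 2 + 0.2·353/24 = 4.9417.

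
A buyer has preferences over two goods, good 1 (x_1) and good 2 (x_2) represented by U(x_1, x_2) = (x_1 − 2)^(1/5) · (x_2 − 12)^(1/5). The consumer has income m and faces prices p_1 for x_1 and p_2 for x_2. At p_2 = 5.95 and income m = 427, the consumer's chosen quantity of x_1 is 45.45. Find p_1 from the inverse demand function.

p_1 = 4

Let x_1' = x_1−2, x_2' = x_2−12. MRS = x_2'/x_1' = p_1/p_2.
Substituting into the budget: x_1* = 2 + 0.5·(m − 2·p_1 − 12·p_2)/p_1, and x_2* = 12 + 0.5·(…)/p_2.
Set x_1* = 45.45 in the demand function and solve for p_1: p_1 = 4.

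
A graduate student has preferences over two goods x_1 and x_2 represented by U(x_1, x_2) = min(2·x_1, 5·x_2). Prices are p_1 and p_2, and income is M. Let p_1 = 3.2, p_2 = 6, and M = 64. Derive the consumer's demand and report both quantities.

With perfect complements, no substitution: consume in ratio x_1:x_2 = 5:2.
Budget: p_1·x_1 + p_2·(2/5)·x_1 = M, so (5·p_1 + 2·p_2)·x_1 = 5·M.
Demand: x_1*(p_1,p_2,M) = 5·M/(5·p_1 + 2·p_2), x_2* = 2·M/(5·p_1 + 2·p_2).
Here 5·3.2 + 2·6 = 28, giving x_1* = 11.4286 and x_2* = 4.5714.

x_1* = 11.4286, x_2* = 4.5714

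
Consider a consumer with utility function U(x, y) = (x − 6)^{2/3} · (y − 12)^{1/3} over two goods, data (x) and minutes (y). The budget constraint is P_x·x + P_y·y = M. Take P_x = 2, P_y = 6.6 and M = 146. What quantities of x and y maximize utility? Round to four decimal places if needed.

After buying the subsistence bundle (6, 12), a share 2/3 of the remaining income goes to x: x* = 6 + 2/3·(M − 6P_x − 12P_y)/P_x.
Discretionary income = 146 − 6·2 − 12·6.6 = 54.8; x* = 6 + 2/3·54.8/2 = 24.2667; y* = 12 + 1/3·54.8/6.6 = 14.7677.

x* = 24.2667, y* = 14.7677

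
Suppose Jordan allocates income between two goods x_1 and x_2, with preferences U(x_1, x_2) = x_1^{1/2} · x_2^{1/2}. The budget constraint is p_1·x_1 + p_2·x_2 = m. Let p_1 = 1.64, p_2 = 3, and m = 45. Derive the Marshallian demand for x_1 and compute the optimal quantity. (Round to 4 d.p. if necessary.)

x_1* = 13.7195

Tangency: MRS = x_2/x_1 = p_1/p_2.
Rearranging, p_2·x_2 = p_1·x_1. Substituting into the budget gives p_1·x_1·(1 + 1) = m.
Demand: x_1*(p_1,p_2,m) = 0.5·m/p_1 and x_2* = 0.5·m/p_2.
At p_1=1.64, p_2=3, m=45: x_1* = 0.5·45/1.64 = 13.7195.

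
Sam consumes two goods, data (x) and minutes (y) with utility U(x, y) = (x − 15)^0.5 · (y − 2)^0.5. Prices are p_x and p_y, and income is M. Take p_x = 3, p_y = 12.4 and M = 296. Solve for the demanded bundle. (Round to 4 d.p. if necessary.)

This is Cobb-Douglas in (x−15, y−2): tangency gives 0.5·p_y·(y−2) = 0.5·p_x·(x−15).
After buying the subsistence bundle (15, 2), a share 0.5 of the remaining income goes to x: x* = 15 + 0.5·(M − 15p_x − 2p_y)/p_x.
Discretionary income = 296 − 15·3 − 2·12.4 = 226.2; x* = 15 + 0.5·226.2/3 = 52.7; y* = 2 + 0.5·226.2/12.4 = 11.121.

x* = 52.7, y* = 11.121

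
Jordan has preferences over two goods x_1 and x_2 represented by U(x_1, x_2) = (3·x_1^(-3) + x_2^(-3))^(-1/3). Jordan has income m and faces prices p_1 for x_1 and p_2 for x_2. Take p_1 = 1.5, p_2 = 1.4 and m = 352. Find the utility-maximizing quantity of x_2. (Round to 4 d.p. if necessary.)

MU_x_1 ∝ 3·x_1^(-4), MU_x_2 ∝ x_2^(-4), so MRS = 3·(x_2/x_1)^(4) = p_1/p_2.
Hence x_2/x_1 = ((1/3)·p_1/p_2)^(1/(4)), i.e. raised to the 0.25 power.
With the ratio pinned down, the budget gives x_1* = m/(p_1 + p_2·(x_2/x_1)) and x_2* = (x_2/x_1)·x_1*.
Numerically x_2/x_1 = 0.773055, so x_1* = 352/(1.5 + 1.4·0.773055) = 136.3138 and x_2* = 0.773055·136.3138 = 105.3781.

x_2* = 105.3781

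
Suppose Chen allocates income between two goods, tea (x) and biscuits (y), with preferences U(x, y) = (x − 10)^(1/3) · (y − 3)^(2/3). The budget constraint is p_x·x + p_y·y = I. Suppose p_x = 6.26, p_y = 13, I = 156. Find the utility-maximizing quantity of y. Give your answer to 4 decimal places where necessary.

y* = 5.7897

This is Cobb-Douglas in (x−10, y−3): tangency gives 1/3·p_y·(y−3) = 2/3·p_x·(x−10).
Substituting into the budget: x* = 10 + 1/3·(I − 10·p_x − 3·p_y)/p_x, and y* = 3 + 2/3·(…)/p_y.
Discretionary income = 156 − 10·6.26 − 3·13 = 54.4; y* = 3 + 2/3·54.4/13 = 5.7897.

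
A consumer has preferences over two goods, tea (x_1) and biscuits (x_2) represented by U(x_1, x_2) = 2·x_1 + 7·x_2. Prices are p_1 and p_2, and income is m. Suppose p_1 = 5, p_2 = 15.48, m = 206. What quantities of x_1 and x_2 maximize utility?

x_2 gives more utility per dollar, so spend all income on x_2: x_2* = m/p_2, x_1* = 0.
Numerically: x_1* = 0, x_2* = 13.3075.

x_1* = 0, x_2* = 13.3075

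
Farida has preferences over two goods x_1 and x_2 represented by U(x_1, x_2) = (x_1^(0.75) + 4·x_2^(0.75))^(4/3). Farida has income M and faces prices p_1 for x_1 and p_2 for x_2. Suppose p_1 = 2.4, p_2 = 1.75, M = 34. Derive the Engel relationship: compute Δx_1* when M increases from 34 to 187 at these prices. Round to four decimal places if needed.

MRS = MU_x_1/MU_x_2 = (1/4)·(x_2/x_1)^(0.25). Set equal to p_1/p_2.
Hence x_2/x_1 = (4·p_1/p_2)^(1/(0.25)), i.e. raised to the 4 power.
With the ratio pinned down, the budget gives x_1* = M/(p_1 + p_2·(x_2/x_1)) and x_2* = (x_2/x_1)·x_1*.
Numerically x_2/x_1 = 905.592334, so x_1* = 34/(2.4 + 1.75·905.592334) = 0.0214.
At M' = 187: x_1* = 0.1178. Change: 0.1178 − 0.0214 = 0.0964.

Δx_1* = 0.0964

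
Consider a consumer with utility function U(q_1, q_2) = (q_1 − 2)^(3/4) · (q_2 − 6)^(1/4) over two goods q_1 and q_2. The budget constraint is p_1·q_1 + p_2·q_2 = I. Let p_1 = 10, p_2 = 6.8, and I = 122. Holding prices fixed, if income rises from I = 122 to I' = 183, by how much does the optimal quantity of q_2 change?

Let q_1' = q_1−2, q_2' = q_2−6. MRS = 3·q_2'/q_1' = p_1/p_2.
Substituting into the budget: q_1* = 2 + 0.75·(I − 2·p_1 − 6·p_2)/p_1, and q_2* = 6 + 0.25·(…)/p_2.
Discretionary income = 122 − 2·10 − 6·6.8 = 61.2; q_2* = 6 + 0.25·61.2/6.8 = 8.25.
At I' = 183: q_2* = 10.4926. Change: 10.4926 − 8.25 = 2.2426.

Δq_2* = 2.2426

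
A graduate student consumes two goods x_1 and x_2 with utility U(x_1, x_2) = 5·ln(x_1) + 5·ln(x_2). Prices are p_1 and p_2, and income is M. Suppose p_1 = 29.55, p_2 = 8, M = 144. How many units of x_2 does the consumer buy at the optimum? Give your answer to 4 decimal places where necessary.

x_2* = 9

The MRS is x_2/x_1. Set MRS = p_1/p_2.
Rearranging, p_2·x_2 = p_1·x_1. Substituting into the budget gives p_1·x_1·(1 + 1) = M.
Demand: x_1*(p_1,p_2,M) = 0.5·M/p_1 and x_2* = 0.5·M/p_2.
At p_1=29.55, p_2=8, M=144: x_2* = 0.5·144/8 = 9.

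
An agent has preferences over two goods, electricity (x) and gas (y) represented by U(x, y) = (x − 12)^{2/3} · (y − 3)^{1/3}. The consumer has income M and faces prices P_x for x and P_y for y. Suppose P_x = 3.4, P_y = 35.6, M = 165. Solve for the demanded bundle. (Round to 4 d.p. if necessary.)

x* = 15.4118, y* = 3.1629

MRS = 2·(y−3)/(x−12). Tangency with P_x/P_y gives y−3 = (1/2)·(P_x/P_y)·(x−12).
After buying the subsistence bundle (12, 3), a share 2/3 of the remaining income goes to x: x* = 12 + 2/3·(M − 12P_x − 3P_y)/P_x.
Discretionary income = 165 − 12·3.4 − 3·35.6 = 17.4; x* = 12 + 2/3·17.4/3.4 = 15.4118; y* = 3 + 1/3·17.4/35.6 = 3.1629.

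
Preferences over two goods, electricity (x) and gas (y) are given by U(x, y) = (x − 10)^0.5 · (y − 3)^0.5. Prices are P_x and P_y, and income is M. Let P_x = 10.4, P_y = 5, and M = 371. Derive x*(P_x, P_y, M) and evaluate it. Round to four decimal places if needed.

After buying the subsistence bundle (10, 3), a share 0.5 of the remaining income goes to x: x* = 10 + 0.5·(M − 10P_x − 3P_y)/P_x.
Discretionary income = 371 − 10·10.4 − 3·5 = 252; x* = 10 + 0.5·252/10.4 = 22.1154.

x* = 22.1154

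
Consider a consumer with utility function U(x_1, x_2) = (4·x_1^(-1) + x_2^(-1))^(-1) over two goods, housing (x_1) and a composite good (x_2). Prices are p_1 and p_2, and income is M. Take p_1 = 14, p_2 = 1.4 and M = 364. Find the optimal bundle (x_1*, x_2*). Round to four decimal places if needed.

From the CES first-order condition, 4·(x_2/x_1)^(2) = p_1/p_2.
Solve for the ratio: x_2/x_1 = [(1/4)·p_1/p_2]^(0.5).
With the ratio pinned down, the budget gives x_1* = M/(p_1 + p_2·(x_2/x_1)) and x_2* = (x_2/x_1)·x_1*.
Numerically x_2/x_1 = 1.581139, so x_1* = 364/(14 + 1.4·1.581139) = 22.4503 and x_2* = 1.581139·22.4503 = 35.497.

x_1* = 22.4503, x_2* = 35.497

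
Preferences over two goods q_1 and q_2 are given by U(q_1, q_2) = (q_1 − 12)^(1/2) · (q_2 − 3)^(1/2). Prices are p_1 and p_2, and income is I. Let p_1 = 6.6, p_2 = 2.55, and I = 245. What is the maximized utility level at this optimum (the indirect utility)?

V = 19.2751

This is Cobb-Douglas in (q_1−12, q_2−3): tangency gives 0.5·p_2·(q_2−3) = 0.5·p_1·(q_1−12).
After buying the subsistence bundle (12, 3), a share 0.5 of the remaining income goes to q_1: q_1* = 12 + 0.5·(I − 12p_1 − 3p_2)/p_1.
Discretionary income = 245 − 12·6.6 − 3·2.55 = 158.15; q_1* = 12 + 0.5·158.15/6.6 = 23.9811; q_2* = 3 + 0.5·158.15/2.55 = 34.0098.
Utility at the optimum: U(23.9811, 34.0098) = 19.2751.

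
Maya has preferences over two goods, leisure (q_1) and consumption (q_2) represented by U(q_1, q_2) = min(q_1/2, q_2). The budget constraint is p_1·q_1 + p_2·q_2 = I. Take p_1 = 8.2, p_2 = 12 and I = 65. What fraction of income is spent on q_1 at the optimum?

share on q_1 = 0.5775

Leontief preferences: the optimum is at the kink where q_1/2 = q_2/1, i.e. q_2 = (1/2)·q_1.
Budget: p_1·q_1 + p_2·(1/2)·q_1 = I, so (2·p_1 + p_2)·q_1 = 2·I.
Demand: q_1*(p_1,p_2,I) = 2·I/(2·p_1 + p_2), q_2* = I/(2·p_1 + p_2).
Here 2·8.2 + 12 = 28.4, giving q_1* = 4.5775 and q_2* = 2.2887.
Expenditure on q_1: 8.2·4.5775 = 37.5352; share = 0.5775.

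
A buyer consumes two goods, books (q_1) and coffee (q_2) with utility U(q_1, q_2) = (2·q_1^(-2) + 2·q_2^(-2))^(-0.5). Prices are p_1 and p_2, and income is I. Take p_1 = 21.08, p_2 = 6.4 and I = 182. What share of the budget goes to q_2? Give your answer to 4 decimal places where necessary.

share on q_2 = 0.3112

From the CES first-order condition, (q_2/q_1)^(3) = p_1/p_2.
Solve for the ratio: q_2/q_1 = [p_1/p_2]^(1/3).
Substitute q_2 = (q_2/q_1)·q_1 into the budget: q_1* = I/(p_1 + p_2·(q_2/q_1)).
Numerically q_2/q_1 = 1.487865, so q_1* = 182/(21.08 + 6.4·1.487865) = 5.9473 and q_2* = 1.487865·5.9473 = 8.8487.
Expenditure on q_2: 6.4·8.8487 = 56.6318; share = 0.3112.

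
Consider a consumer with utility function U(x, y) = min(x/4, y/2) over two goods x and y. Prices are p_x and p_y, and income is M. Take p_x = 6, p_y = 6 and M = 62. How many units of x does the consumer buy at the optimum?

With perfect complements, no substitution: consume in ratio x:y = 4:2.
Budget: p_x·x + p_y·(1/2)·x = M, so (4·p_x + 2·p_y)·x = 4·M.
Demand: x*(p_x,p_y,M) = 4·M/(4·p_x + 2·p_y), y* = 2·M/(4·p_x + 2·p_y).
Here 4·6 + 2·6 = 36, giving x* = 6.8889.

x* = 6.8889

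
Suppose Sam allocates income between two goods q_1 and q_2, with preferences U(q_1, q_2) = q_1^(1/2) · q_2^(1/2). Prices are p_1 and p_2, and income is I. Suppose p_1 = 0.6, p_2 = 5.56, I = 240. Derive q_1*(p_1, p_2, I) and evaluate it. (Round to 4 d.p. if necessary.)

q_1* = 200

MU_q_1/MU_q_2 = (0.5·q_2)/(0.5·q_1); tangency sets this equal to p_1/p_2.
So 0.5·p_2·q_2 = 0.5·p_1·q_1; combined with the budget, a share 0.5 of income goes to q_1.
Demand: q_1*(p_1,p_2,I) = 0.5·I/p_1 and q_2* = 0.5·I/p_2.
At p_1=0.6, p_2=5.56, I=240: q_1* = 0.5·240/0.6 = 200.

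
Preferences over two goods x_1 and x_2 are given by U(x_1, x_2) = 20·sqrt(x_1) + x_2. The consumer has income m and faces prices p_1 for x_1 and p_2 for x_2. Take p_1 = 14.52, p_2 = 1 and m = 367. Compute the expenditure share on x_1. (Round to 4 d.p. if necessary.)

share on x_1 = 0.0188

Set MRS = p_1/p_2: 10·x_1^(−1/2) = p_1/p_2.
Solve: √x_1 = 10·p_2/p_1, so x_1*(p_1,p_2) = (10·p_2/p_1)², and x_2* = (m − p_1·x_1*)/p_2.
Plugging in: x_1* = (10·1/14.52)² = 0.4743, x_2* = 360.1129.
Expenditure on x_1: 14.52·0.4743 = 6.8871; share = 0.0188.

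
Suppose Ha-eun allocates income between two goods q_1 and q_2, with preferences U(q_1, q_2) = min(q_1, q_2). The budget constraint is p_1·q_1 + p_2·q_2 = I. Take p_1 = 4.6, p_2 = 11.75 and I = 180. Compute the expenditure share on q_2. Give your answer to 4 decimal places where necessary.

share on q_2 = 0.7187

Leontief preferences: the optimum is at the kink where q_1/1 = q_2/1, i.e. q_2 = q_1.
Budget: p_1·q_1 + p_2·q_1 = I, so (p_1 + p_2)·q_1 = I.
Demand: q_1*(p_1,p_2,I) = I/(p_1 + p_2), q_2* = I/(p_1 + p_2).
Here 4.6 + 11.75 = 16.35, giving q_1* = 11.0092 and q_2* = 11.0092.
Expenditure on q_2: 11.75·11.0092 = 129.3578; share = 0.7187.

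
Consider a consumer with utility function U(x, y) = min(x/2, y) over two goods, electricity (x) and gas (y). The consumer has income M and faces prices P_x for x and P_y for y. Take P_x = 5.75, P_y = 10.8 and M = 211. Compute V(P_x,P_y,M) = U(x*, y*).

V = 9.4619

Leontief preferences: the optimum is at the kink where x/2 = y/1, i.e. y = (1/2)·x.
Budget: P_x·x + P_y·(1/2)·x = M, so (2·P_x + P_y)·x = 2·M.
Demand: x*(P_x,P_y,M) = 2·M/(2·P_x + P_y), y* = M/(2·P_x + P_y).
Here 2·5.75 + 10.8 = 22.3, giving x* = 18.9238 and y* = 9.4619.
Utility at the optimum: U(18.9238, 9.4619) = 9.4619.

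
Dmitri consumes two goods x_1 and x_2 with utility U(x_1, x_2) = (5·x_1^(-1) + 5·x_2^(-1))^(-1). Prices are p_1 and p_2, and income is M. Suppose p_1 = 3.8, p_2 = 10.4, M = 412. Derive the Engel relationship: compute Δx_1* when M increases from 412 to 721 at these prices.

Δx_1* = 30.635

MRS = MU_x_1/MU_x_2 = (x_2/x_1)^(2). Set equal to p_1/p_2.
Solve for the ratio: x_2/x_1 = [p_1/p_2]^(0.5).
Substitute x_2 = (x_2/x_1)·x_1 into the budget: x_1* = M/(p_1 + p_2·(x_2/x_1)).
Numerically x_2/x_1 = 0.604471, so x_1* = 412/(3.8 + 10.4·0.604471) = 40.8467.
At M' = 721: x_1* = 71.4817. Change: 71.4817 − 40.8467 = 30.635.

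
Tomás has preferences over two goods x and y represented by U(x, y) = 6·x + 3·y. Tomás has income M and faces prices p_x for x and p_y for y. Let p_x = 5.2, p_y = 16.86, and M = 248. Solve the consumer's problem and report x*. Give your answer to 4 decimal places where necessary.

Perfect substitutes: compare marginal utility per dollar. 6/p_x vs 3/p_y → 1.1538 vs 0.1779.
x gives more utility per dollar, so spend all income on x: x* = M/p_x, y* = 0.
Numerically: x* = 47.6923, y* = 0.

x* = 47.6923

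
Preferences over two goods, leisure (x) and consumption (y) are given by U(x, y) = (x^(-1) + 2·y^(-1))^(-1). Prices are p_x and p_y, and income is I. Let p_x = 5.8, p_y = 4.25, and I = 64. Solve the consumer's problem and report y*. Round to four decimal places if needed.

From the CES first-order condition, (1/2)·(y/x)^(2) = p_x/p_y.
Solve for the ratio: y/x = [2·p_x/p_y]^(0.5).
With the ratio pinned down, the budget gives x* = I/(p_x + p_y·(y/x)) and y* = (y/x)·x*.
Numerically y/x = 1.652093, so x* = 64/(5.8 + 4.25·1.652093) = 4.9917 and y* = 1.652093·4.9917 = 8.2467.

y* = 8.2467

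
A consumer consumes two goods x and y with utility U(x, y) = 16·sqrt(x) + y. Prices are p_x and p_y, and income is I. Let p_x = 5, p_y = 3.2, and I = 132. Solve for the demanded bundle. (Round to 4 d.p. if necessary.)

x* = 26.2144, y* = 0.29

Utility is quasi-linear in y; the FOC for x is 8/√x = p_x/p_y.
Thus x* = (8·p_y/p_x)² — independent of I — with the rest of income spent on y.
Plugging in: x* = (8·3.2/5)² = 26.2144, y* = 0.29.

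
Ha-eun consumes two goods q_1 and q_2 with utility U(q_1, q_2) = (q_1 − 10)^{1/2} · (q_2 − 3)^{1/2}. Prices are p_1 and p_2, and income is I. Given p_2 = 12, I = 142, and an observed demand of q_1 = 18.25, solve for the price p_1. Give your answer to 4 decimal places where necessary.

p_1 = 4

Let q_1' = q_1−10, q_2' = q_2−3. MRS = q_2'/q_1' = p_1/p_2.
Substituting into the budget: q_1* = 10 + 0.5·(I − 10·p_1 − 3·p_2)/p_1, and q_2* = 3 + 0.5·(…)/p_2.
Set q_1* = 18.25 in the demand function and solve for p_1: p_1 = 4.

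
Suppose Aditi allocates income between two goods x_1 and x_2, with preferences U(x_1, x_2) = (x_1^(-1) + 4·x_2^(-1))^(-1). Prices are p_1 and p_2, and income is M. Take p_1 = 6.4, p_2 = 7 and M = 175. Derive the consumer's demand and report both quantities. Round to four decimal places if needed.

x_1* = 8.8444, x_2* = 16.9137

Substitute x_2 = (x_2/x_1)·x_1 into the budget: x_1* = M/(p_1 + p_2·(x_2/x_1)).
Numerically x_2/x_1 = 1.912366, so x_1* = 175/(6.4 + 7·1.912366) = 8.8444 and x_2* = 1.912366·8.8444 = 16.9137.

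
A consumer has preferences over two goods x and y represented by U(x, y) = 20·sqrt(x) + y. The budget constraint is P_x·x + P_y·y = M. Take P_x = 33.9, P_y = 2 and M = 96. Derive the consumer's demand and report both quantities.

x* = 0.3481, y* = 42.1003

Utility is quasi-linear in y; the FOC for x is 10/√x = P_x/P_y.
Thus x* = (10·P_y/P_x)² — independent of M — with the rest of income spent on y.
Plugging in: x* = (10·2/33.9)² = 0.3481, y* = 42.1003.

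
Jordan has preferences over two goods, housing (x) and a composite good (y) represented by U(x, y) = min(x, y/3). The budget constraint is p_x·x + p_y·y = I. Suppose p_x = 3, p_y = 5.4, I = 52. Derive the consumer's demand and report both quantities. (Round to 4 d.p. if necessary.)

x* = 2.7083, y* = 8.125

With perfect complements, no substitution: consume in ratio x:y = 1:3.
Budget: p_x·x + p_y·3·x = I, so (p_x + 3·p_y)·x = I.
Demand: x*(p_x,p_y,I) = I/(p_x + 3·p_y), y* = 3·I/(p_x + 3·p_y).
Here 3 + 3·5.4 = 19.2, giving x* = 2.7083 and y* = 8.125.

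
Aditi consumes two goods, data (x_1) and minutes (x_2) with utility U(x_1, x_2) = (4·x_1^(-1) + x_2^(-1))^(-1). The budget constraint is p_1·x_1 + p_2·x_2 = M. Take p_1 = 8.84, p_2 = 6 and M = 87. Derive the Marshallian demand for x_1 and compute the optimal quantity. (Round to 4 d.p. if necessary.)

x_1* = 6.9704

With the ratio pinned down, the budget gives x_1* = M/(p_1 + p_2·(x_2/x_1)) and x_2* = (x_2/x_1)·x_1*.
Numerically x_2/x_1 = 0.606905, so x_1* = 87/(8.84 + 6·0.606905) = 6.9704.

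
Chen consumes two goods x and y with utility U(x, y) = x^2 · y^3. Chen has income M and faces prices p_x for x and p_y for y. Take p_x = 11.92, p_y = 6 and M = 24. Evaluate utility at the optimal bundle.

V = 8.9665

MU_x/MU_y = (2·y)/(3·x); tangency sets this equal to p_x/p_y.
So 2·p_y·y = 3·p_x·x; combined with the budget, a share 0.4 of income goes to x.
Demand: x*(p_x,p_y,M) = 0.4·M/p_x and y* = 0.6·M/p_y.
At p_x=11.92, p_y=6, M=24: x* = 0.4·24/11.92 = 0.8054, y* = 2.4.
Utility at the optimum: U(0.8054, 2.4) = 8.9665.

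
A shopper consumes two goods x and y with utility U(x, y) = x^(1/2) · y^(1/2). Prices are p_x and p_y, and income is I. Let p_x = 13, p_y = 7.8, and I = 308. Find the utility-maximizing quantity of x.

Tangency: MRS = y/x = p_x/p_y.
So 0.5·p_y·y = 0.5·p_x·x; combined with the budget, a share 0.5 of income goes to x.
Demand: x*(p_x,p_y,I) = 0.5·I/p_x and y* = 0.5·I/p_y.
At p_x=13, p_y=7.8, I=308: x* = 0.5·308/13 = 11.8462.

x* = 11.8462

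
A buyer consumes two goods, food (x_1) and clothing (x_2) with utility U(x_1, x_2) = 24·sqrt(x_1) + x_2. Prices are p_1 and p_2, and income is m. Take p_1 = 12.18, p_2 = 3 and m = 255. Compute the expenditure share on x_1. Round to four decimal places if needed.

Utility is quasi-linear in x_2; the FOC for x_1 is 12/√x_1 = p_1/p_2.
Solve: √x_1 = 12·p_2/p_1, so x_1*(p_1,p_2) = (12·p_2/p_1)², and x_2* = (m − p_1·x_1*)/p_2.
Plugging in: x_1* = (12·3/12.18)² = 8.736, x_2* = 49.532.
Expenditure on x_1: 12.18·8.736 = 106.4039; share = 0.4173.

share on x_1 = 0.4173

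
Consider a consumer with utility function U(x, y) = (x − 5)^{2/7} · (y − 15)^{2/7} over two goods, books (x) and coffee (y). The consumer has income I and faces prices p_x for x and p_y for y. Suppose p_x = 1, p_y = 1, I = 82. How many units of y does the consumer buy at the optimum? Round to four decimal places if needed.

y* = 46

This is Cobb-Douglas in (x−5, y−15): tangency gives 2/7·p_y·(y−15) = 2/7·p_x·(x−5).
After buying the subsistence bundle (5, 15), a share 0.5 of the remaining income goes to x: x* = 5 + 0.5·(I − 5p_x − 15p_y)/p_x.
Discretionary income = 82 − 5·1 − 15·1 = 62; y* = 15 + 0.5·62/1 = 46.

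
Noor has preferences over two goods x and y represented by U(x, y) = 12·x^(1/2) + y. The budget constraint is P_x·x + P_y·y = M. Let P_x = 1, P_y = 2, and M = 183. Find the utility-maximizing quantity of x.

Utility is quasi-linear in y; the FOC for x is 6/√x = P_x/P_y.
Thus x* = (6·P_y/P_x)² — independent of M — with the rest of income spent on y.
Plugging in: x* = (6·2/1)² = 144.

x* = 144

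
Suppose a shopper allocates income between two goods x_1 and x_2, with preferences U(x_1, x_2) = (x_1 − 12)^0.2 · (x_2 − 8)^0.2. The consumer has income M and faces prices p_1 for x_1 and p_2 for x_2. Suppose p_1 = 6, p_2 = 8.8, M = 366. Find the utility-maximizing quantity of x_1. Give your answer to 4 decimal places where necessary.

x_1* = 30.6333

Substituting into the budget: x_1* = 12 + 0.5·(M − 12·p_1 − 8·p_2)/p_1, and x_2* = 8 + 0.5·(…)/p_2.
Discretionary income = 366 − 12·6 − 8·8.8 = 223.6; x_1* = 12 + 0.5·223.6/6 = 30.6333.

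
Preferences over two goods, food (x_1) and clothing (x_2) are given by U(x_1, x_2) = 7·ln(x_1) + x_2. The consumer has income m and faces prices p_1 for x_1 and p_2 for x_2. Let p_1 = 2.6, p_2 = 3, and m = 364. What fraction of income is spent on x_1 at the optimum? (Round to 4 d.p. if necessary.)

At the given prices: x_1* = 7·3/2.6 = 8.0769, and x_2* = 114.3333.
Expenditure on x_1: 2.6·8.0769 = 21; share = 0.0577.

share on x_1 = 0.0577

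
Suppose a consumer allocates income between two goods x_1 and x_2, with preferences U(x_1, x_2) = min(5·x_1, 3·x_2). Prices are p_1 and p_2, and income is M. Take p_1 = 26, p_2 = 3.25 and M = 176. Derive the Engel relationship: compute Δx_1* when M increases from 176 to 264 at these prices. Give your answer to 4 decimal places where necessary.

Leontief preferences: the optimum is at the kink where x_1/3 = x_2/5, i.e. x_2 = (5/3)·x_1.
Budget: p_1·x_1 + p_2·(5/3)·x_1 = M, so (3·p_1 + 5·p_2)·x_1 = 3·M.
Demand: x_1*(p_1,p_2,M) = 3·M/(3·p_1 + 5·p_2), x_2* = 5·M/(3·p_1 + 5·p_2).
Here 3·26 + 5·3.25 = 94.25, giving x_1* = 5.6021.
At M' = 264: x_1* = 8.4032. Change: 8.4032 − 5.6021 = 2.8011.

Δx_1* = 2.8011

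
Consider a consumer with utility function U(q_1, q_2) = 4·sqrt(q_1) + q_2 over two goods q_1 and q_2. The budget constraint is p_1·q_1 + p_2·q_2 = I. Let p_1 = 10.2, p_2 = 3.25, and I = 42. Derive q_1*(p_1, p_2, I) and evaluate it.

q_1* = 0.4061

Set MRS = p_1/p_2: 2·q_1^(−1/2) = p_1/p_2.
Solve: √q_1 = 2·p_2/p_1, so q_1*(p_1,p_2) = (2·p_2/p_1)², and q_2* = (I − p_1·q_1*)/p_2.
Plugging in: q_1* = (2·3.25/10.2)² = 0.4061.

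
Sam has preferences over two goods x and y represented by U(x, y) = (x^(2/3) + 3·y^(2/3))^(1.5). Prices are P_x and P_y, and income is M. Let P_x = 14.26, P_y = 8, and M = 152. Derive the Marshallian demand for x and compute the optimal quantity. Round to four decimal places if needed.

x* = 0.1228

MRS = MU_x/MU_y = (1/3)·(y/x)^(1/3). Set equal to P_x/P_y.
Hence y/x = (3·P_x/P_y)^(1/(1/3)), i.e. raised to the 3 power.
Substitute y = (y/x)·x into the budget: x* = M/(P_x + P_y·(y/x)).
Numerically y/x = 152.915807, so x* = 152/(14.26 + 8·152.915807) = 0.1228.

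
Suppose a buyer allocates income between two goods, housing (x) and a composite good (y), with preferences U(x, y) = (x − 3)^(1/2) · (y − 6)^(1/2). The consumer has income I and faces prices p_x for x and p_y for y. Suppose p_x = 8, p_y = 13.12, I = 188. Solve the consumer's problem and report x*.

Let x' = x−3, y' = y−6. MRS = y'/x' = p_x/p_y.
Substituting into the budget: x* = 3 + 0.5·(I − 3·p_x − 6·p_y)/p_x, and y* = 6 + 0.5·(…)/p_y.
Discretionary income = 188 − 3·8 − 6·13.12 = 85.28; x* = 3 + 0.5·85.28/8 = 8.33.

x* = 8.33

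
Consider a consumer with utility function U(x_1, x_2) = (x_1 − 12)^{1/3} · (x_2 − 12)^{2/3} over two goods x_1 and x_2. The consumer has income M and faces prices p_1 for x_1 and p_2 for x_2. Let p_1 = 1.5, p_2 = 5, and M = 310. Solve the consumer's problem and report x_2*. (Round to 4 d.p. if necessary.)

x_2* = 42.9333

Discretionary income = 310 − 12·1.5 − 12·5 = 232; x_2* = 12 + 2/3·232/5 = 42.9333.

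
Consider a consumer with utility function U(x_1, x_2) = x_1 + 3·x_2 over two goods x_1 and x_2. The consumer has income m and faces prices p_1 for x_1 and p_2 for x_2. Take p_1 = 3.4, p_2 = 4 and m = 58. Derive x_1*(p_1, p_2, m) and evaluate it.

Linear utility — the consumer picks whichever good has higher MU/price: 1/3.4 = 0.2941 vs 3/4 = 0.75.
x_2 gives more utility per dollar, so spend all income on x_2: x_2* = m/p_2, x_1* = 0.
Numerically: x_1* = 0, x_2* = 14.5.

x_1* = 0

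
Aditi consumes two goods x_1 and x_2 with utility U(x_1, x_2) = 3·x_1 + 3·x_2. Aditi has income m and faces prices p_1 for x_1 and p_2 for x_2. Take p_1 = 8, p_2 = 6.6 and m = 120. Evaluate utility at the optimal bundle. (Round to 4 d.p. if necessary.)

Perfect substitutes: compare marginal utility per dollar. 3/p_1 vs 3/p_2 → 0.375 vs 0.4545.
x_2 gives more utility per dollar, so spend all income on x_2: x_2* = m/p_2, x_1* = 0.
Numerically: x_1* = 0, x_2* = 18.1818.
Utility at the optimum: U(0, 18.1818) = 54.5455.

V = 54.5455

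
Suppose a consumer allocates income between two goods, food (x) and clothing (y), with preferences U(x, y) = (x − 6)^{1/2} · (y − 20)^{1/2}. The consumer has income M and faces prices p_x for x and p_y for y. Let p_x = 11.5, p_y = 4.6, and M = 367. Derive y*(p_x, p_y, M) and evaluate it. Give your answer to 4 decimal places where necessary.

y* = 42.3913

Discretionary income = 367 − 6·11.5 − 20·4.6 = 206; y* = 20 + 0.5·206/4.6 = 42.3913.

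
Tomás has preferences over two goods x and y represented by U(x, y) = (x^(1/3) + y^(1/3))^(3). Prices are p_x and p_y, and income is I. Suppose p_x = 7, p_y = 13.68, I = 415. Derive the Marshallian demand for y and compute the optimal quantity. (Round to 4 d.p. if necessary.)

y* = 12.6509

Substitute y = (y/x)·x into the budget: x* = I/(p_x + p_y·(y/x)).
Numerically y/x = 0.366031, so x* = 415/(7 + 13.68·0.366031) = 34.5623 and y* = 0.366031·34.5623 = 12.6509.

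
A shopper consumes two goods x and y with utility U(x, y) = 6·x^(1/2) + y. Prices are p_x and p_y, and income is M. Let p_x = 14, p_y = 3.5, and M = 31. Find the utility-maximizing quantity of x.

Utility is quasi-linear in y; the FOC for x is 3/√x = p_x/p_y.
Solve: √x = 3·p_y/p_x, so x*(p_x,p_y) = (3·p_y/p_x)², and y* = (M − p_x·x*)/p_y.
Plugging in: x* = (3·3.5/14)² = 0.5625.

x* = 0.5625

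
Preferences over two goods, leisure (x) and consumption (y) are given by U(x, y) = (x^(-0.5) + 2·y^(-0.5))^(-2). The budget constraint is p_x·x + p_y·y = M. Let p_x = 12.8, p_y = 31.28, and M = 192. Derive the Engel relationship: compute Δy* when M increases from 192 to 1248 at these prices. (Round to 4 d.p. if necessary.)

Δy* = 23.0018

From the CES first-order condition, (1/2)·(y/x)^(1.5) = p_x/p_y.
Solve for the ratio: y/x = [2·p_x/p_y]^(2/3).
Substitute y = (y/x)·x into the budget: x* = M/(p_x + p_y·(y/x)).
Numerically y/x = 0.874948, so x* = 192/(12.8 + 31.28·0.874948) = 4.7799 and y* = 0.874948·4.7799 = 4.1821.
At M' = 1248: y* = 27.1839. Change: 27.1839 − 4.1821 = 23.0018.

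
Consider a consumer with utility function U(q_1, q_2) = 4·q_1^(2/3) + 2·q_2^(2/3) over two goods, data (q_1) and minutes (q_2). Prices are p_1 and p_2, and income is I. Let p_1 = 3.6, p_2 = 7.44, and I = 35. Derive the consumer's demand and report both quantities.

q_1* = 9.4458, q_2* = 0.1338

With the ratio pinned down, the budget gives q_1* = I/(p_1 + p_2·(q_2/q_1)) and q_2* = (q_2/q_1)·q_1*.
Numerically q_2/q_1 = 0.014161, so q_1* = 35/(3.6 + 7.44·0.014161) = 9.4458 and q_2* = 0.014161·9.4458 = 0.1338.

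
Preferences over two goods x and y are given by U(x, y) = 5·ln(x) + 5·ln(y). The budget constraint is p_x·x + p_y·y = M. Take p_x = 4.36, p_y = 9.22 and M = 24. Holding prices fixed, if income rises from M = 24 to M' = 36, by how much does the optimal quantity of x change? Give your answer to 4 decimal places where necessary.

Δx* = 1.3761

At p_x=4.36, p_y=9.22, M=24: x* = 0.5·24/4.36 = 2.7523.
At M' = 36: x* = 4.1284. Change: 4.1284 − 2.7523 = 1.3761.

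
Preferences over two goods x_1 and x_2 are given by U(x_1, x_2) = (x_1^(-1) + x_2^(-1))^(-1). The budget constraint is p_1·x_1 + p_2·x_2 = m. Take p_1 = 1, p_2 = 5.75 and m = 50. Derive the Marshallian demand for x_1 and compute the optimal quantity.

x_1* = 14.7149

MRS = MU_x_1/MU_x_2 = (x_2/x_1)^(2). Set equal to p_1/p_2.
Hence x_2/x_1 = (p_1/p_2)^(1/(2)), i.e. raised to the 0.5 power.
With the ratio pinned down, the budget gives x_1* = m/(p_1 + p_2·(x_2/x_1)) and x_2* = (x_2/x_1)·x_1*.
Numerically x_2/x_1 = 0.417029, so x_1* = 50/(1 + 5.75·0.417029) = 14.7149.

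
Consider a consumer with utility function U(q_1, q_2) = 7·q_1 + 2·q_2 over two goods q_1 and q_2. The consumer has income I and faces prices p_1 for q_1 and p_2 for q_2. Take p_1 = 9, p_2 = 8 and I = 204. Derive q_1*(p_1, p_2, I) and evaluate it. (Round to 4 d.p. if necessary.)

q_1* = 22.6667

Linear utility — the consumer picks whichever good has higher MU/price: 7/9 = 0.7778 vs 2/8 = 0.25.
q_1 gives more utility per dollar, so spend all income on q_1: q_1* = I/p_1, q_2* = 0.
Numerically: q_1* = 22.6667, q_2* = 0.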